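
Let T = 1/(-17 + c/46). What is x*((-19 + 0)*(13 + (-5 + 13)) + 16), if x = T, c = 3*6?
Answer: 8809/382 ≈ 23.060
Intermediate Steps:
c = 18
T = -23/382 (T = 1/(-17 + 18/46) = 1/(-17 + 18*(1/46)) = 1/(-17 + 9/23) = 1/(-382/23) = -23/382 ≈ -0.060209)
x = -23/382 ≈ -0.060209
x*((-19 + 0)*(13 + (-5 + 13)) + 16) = -23*((-19 + 0)*(13 + (-5 + 13)) + 16)/382 = -23*(-19*(13 + 8) + 16)/382 = -23*(-19*21 + 16)/382 = -23*(-399 + 16)/382 = -23/382*(-383) = 8809/382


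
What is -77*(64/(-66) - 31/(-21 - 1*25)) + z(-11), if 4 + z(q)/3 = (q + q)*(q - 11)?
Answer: 201863/138 ≈ 1462.8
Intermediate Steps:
z(q) = -12 + 6*q*(-11 + q) (z(q) = -12 + 3*((q + q)*(q - 11)) = -12 + 3*((2*q)*(-11 + q)) = -12 + 3*(2*q*(-11 + q)) = -12 + 6*q*(-11 + q))
-77*(64/(-66) - 31/(-21 - 1*25)) + z(-11) = -77*(64/(-66) - 31/(-21 - 1*25)) + (-12 - 66*(-11) + 6*(-11)²) = -77*(64*(-1/66) - 31/(-21 - 25)) + (-12 + 726 + 6*121) = -77*(-32/33 - 31/(-46)) + (-12 + 726 + 726) = -77*(-32/33 - 31*(-1/46)) + 1440 = -77*(-32/33 + 31/46) + 1440 = -77*(-449/1518) + 1440 = 3143/138 + 1440 = 201863/138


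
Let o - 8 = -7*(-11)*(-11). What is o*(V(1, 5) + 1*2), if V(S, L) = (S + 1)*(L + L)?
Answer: -18458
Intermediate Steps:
V(S, L) = 2*L*(1 + S) (V(S, L) = (1 + S)*(2*L) = 2*L*(1 + S))
o = -839 (o = 8 - 7*(-11)*(-11) = 8 + 77*(-11) = 8 - 847 = -839)
o*(V(1, 5) + 1*2) = -839*(2*5*(1 + 1) + 1*2) = -839*(2*5*2 + 2) = -839*(20 + 2) = -839*22 = -18458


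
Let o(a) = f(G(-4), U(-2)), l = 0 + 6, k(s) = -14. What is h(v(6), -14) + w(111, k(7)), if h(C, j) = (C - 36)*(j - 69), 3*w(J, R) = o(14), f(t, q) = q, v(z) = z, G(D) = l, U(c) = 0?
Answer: 2490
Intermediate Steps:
l = 6
G(D) = 6
o(a) = 0
w(J, R) = 0 (w(J, R) = (⅓)*0 = 0)
h(C, j) = (-69 + j)*(-36 + C) (h(C, j) = (-36 + C)*(-69 + j) = (-69 + j)*(-36 + C))
h(v(6), -14) + w(111, k(7)) = (2484 - 69*6 - 36*(-14) + 6*(-14)) + 0 = (2484 - 414 + 504 - 84) + 0 = 2490 + 0 = 2490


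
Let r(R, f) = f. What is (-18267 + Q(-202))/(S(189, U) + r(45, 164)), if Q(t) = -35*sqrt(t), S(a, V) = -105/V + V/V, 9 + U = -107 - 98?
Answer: -1303046/11805 - 1498*I*sqrt(202)/7083 ≈ -110.38 - 3.0059*I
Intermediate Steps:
U = -214 (U = -9 + (-107 - 98) = -9 - 205 = -214)
S(a, V) = 1 - 105/V (S(a, V) = -105/V + 1 = 1 - 105/V)
(-18267 + Q(-202))/(S(189, U) + r(45, 164)) = (-18267 - 35*I*sqrt(202))/((-105 - 214)/(-214) + 164) = (-18267 - 35*I*sqrt(202))/(-1/214*(-319) + 164) = (-18267 - 35*I*sqrt(202))/(319/214 + 164) = (-18267 - 35*I*sqrt(202))/(35415/214) = (-18267 - 35*I*sqrt(202))*(214/35415) = -1303046/11805 - 1498*I*sqrt(202)/7083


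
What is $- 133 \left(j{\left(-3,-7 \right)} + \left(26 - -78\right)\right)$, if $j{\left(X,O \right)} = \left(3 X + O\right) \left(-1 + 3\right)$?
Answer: $-9576$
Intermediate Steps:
$j{\left(X,O \right)} = 2 O + 6 X$ ($j{\left(X,O \right)} = \left(O + 3 X\right) 2 = 2 O + 6 X$)
$- 133 \left(j{\left(-3,-7 \right)} + \left(26 - -78\right)\right) = - 133 \left(\left(2 \left(-7\right) + 6 \left(-3\right)\right) + \left(26 - -78\right)\right) = - 133 \left(\left(-14 - 18\right) + \left(26 + 78\right)\right) = - 133 \left(-32 + 104\right) = \left(-133\right) 72 = -9576$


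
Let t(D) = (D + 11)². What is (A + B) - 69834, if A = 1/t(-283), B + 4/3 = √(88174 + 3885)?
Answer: -15500091901/221952 + √92059 ≈ -69532.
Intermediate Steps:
B = -4/3 + √92059 (B = -4/3 + √(88174 + 3885) = -4/3 + √92059 ≈ 302.08)
t(D) = (11 + D)²
A = 1/73984 (A = 1/((11 - 283)²) = 1/((-272)²) = 1/73984 ≈ 1.3516e-5)
(A + B) - 69834 = (1/73984 + (-4/3 + √92059)) - 69834 = (-295933/221952 + √92059) - 69834 = -15500091901/221952 + √92059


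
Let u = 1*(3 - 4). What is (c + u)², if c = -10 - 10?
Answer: 441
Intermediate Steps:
c = -20
u = -1 (u = 1*(-1) = -1)
(c + u)² = (-20 - 1)² = (-21)² = 441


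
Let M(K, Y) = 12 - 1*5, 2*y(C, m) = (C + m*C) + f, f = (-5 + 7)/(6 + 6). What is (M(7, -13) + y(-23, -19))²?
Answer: 6599761/144 ≈ 45832.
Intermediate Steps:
f = ⅙ (f = 2/12 = 2*(1/12) = ⅙ ≈ 0.16667)
y(C, m) = 1/12 + C/2 + C*m/2 (y(C, m) = ((C + m*C) + ⅙)/2 = ((C + C*m) + ⅙)/2 = (⅙ + C + C*m)/2 = 1/12 + C/2 + C*m/2)
M(K, Y) = 7 (M(K, Y) = 12 - 5 = 7)
(M(7, -13) + y(-23, -19))² = (7 + (1/12 + (½)*(-23) + (½)*(-23)*(-19)))² = (7 + (1/12 - 23/2 + 437/2))² = (7 + 2485/12)² = (2569/12)² = 6599761/144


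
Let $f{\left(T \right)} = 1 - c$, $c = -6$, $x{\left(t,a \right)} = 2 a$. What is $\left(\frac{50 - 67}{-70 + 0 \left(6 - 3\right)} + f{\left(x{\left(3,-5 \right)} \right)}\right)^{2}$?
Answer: $\frac{257049}{4900} \approx 52.459$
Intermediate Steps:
$f{\left(T \right)} = 7$ ($f{\left(T \right)} = 1 - -6 = 1 + 6 = 7$)
$\left(\frac{50 - 67}{-70 + 0 \left(6 - 3\right)} + f{\left(x{\left(3,-5 \right)} \right)}\right)^{2} = \left(\frac{50 - 67}{-70 + 0 \left(6 - 3\right)} + 7\right)^{2} = \left(- \frac{17}{-70 + 0 \cdot 3} + 7\right)^{2} = \left(- \frac{17}{-70 + 0} + 7\right)^{2} = \left(- \frac{17}{-70} + 7\right)^{2} = \left(\left(-17\right) \left(- \frac{1}{70}\right) + 7\right)^{2} = \left(\frac{17}{70} + 7\right)^{2} = \left(\frac{507}{70}\right)^{2} = \frac{257049}{4900}$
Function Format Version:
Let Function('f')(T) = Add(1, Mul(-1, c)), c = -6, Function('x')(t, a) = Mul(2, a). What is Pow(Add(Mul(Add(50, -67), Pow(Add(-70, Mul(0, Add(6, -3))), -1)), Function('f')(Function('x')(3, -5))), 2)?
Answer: Rational(257049, 4900) ≈ 52.459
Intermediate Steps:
Function('f')(T) = 7 (Function('f')(T) = Add(1, Mul(-1, -6)) = Add(1, 6) = 7)
Pow(Add(Mul(Add(50, -67), Pow(Add(-70, Mul(0, Add(6, -3))), -1)), Function('f')(Function('x')(3, -5))), 2) = Pow(Add(Mul(Add(50, -67), Pow(Add(-70, Mul(0, Add(6, -3))), -1)), 7), 2) = Pow(Add(Mul(-17, Pow(Add(-70, Mul(0, 3)), -1)), 7), 2) = Pow(Add(Mul(-17, Pow(Add(-70, 0), -1)), 7), 2) = Pow(Add(Mul(-17, Pow(-70, -1)), 7), 2) = Pow(Add(Mul(-17, Rational(-1, 70)), 7), 2) = Pow(Add(Rational(17, 70), 7), 2) = Pow(Rational(507, 70), 2) = Rational(257049, 4900)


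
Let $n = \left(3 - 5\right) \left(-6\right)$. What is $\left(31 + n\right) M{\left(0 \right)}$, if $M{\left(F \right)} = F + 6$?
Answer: $258$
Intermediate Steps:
$n = 12$ ($n = \left(-2\right) \left(-6\right) = 12$)
$M{\left(F \right)} = 6 + F$
$\left(31 + n\right) M{\left(0 \right)} = \left(31 + 12\right) \left(6 + 0\right) = 43 \cdot 6 = 258$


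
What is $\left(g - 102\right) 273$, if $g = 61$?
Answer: $-11193$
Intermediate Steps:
$\left(g - 102\right) 273 = \left(61 - 102\right) 273 = \left(-41\right) 273 = -11193$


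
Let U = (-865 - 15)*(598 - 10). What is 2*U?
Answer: -1034880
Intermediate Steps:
U = -517440 (U = -880*588 = -517440)
2*U = 2*(-517440) = -1034880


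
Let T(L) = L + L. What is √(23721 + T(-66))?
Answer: 3*√2621 ≈ 153.59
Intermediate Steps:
T(L) = 2*L
√(23721 + T(-66)) = √(23721 + 2*(-66)) = √(23721 - 132) = √23589 = 3*√2621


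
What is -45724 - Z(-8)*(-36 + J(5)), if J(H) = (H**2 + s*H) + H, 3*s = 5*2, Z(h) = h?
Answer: -136916/3 ≈ -45639.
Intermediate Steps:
s = 10/3 (s = (5*2)/3 = (1/3)*10 = 10/3 ≈ 3.3333)
J(H) = H**2 + 13*H/3 (J(H) = (H**2 + 10*H/3) + H = H**2 + 13*H/3)
-45724 - Z(-8)*(-36 + J(5)) = -45724 - (-8)*(-36 + (1/3)*5*(13 + 3*5)) = -45724 - (-8)*(-36 + (1/3)*5*(13 + 15)) = -45724 - (-8)*(-36 + (1/3)*5*28) = -45724 - (-8)*(-36 + 140/3) = -45724 - (-8)*32/3 = -45724 - 1*(-256/3) = -45724 + 256/3 = -136916/3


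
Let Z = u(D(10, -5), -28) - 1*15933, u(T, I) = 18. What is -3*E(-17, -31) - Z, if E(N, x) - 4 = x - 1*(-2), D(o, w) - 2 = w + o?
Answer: 15990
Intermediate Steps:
D(o, w) = 2 + o + w (D(o, w) = 2 + (w + o) = 2 + (o + w) = 2 + o + w)
E(N, x) = 6 + x (E(N, x) = 4 + (x - 1*(-2)) = 4 + (x + 2) = 4 + (2 + x) = 6 + x)
Z = -15915 (Z = 18 - 1*15933 = 18 - 15933 = -15915)
-3*E(-17, -31) - Z = -3*(6 - 31) - 1*(-15915) = -3*(-25) + 15915 = 75 + 15915 = 15990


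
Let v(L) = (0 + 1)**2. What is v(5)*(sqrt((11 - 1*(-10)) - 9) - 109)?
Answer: -109 + 2*sqrt(3) ≈ -105.54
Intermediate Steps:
v(L) = 1 (v(L) = 1**2 = 1)
v(5)*(sqrt((11 - 1*(-10)) - 9) - 109) = 1*(sqrt((11 - 1*(-10)) - 9) - 109) = 1*(sqrt((11 + 10) - 9) - 109) = 1*(sqrt(21 - 9) - 109) = 1*(sqrt(12) - 109) = 1*(2*sqrt(3) - 109) = 1*(-109 + 2*sqrt(3)) = -109 + 2*sqrt(3)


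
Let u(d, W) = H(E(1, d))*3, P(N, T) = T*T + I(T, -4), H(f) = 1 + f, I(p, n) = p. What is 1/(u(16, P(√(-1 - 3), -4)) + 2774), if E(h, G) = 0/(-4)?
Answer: 1/2777 ≈ 0.00036010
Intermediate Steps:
E(h, G) = 0 (E(h, G) = 0*(-¼) = 0)
P(N, T) = T + T² (P(N, T) = T*T + T = T² + T = T + T²)
u(d, W) = 3 (u(d, W) = (1 + 0)*3 = 1*3 = 3)
1/(u(16, P(√(-1 - 3), -4)) + 2774) = 1/(3 + 2774) = 1/2777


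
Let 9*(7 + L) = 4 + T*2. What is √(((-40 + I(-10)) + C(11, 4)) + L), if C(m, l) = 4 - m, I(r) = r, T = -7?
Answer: I*√586/3 ≈ 8.0692*I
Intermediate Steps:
L = -73/9 (L = -7 + (4 - 7*2)/9 = -7 + (4 - 14)/9 = -7 + (⅑)*(-10) = -7 - 10/9 = -73/9 ≈ -8.1111)
√(((-40 + I(-10)) + C(11, 4)) + L) = √(((-40 - 10) + (4 - 1*11)) - 73/9) = √((-50 + (4 - 11)) - 73/9) = √((-50 - 7) - 73/9) = √(-57 - 73/9) = √(-586/9) = I*√586/3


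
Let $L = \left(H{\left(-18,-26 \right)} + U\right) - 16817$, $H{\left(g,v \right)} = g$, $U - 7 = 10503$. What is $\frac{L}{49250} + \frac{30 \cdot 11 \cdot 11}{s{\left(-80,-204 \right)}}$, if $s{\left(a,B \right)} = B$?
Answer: $- \frac{300113}{16745} \approx -17.923$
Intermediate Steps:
$U = 10510$ ($U = 7 + 10503 = 10510$)
$L = -6325$ ($L = \left(-18 + 10510\right) - 16817 = 10492 - 16817 = -6325$)
$\frac{L}{49250} + \frac{30 \cdot 11 \cdot 11}{s{\left(-80,-204 \right)}} = - \frac{6325}{49250} + \frac{30 \cdot 11 \cdot 11}{-204} = \left(-6325\right) \frac{1}{49250} + 330 \cdot 11 \left(- \frac{1}{204}\right) = - \frac{253}{1970} + 3630 \left(- \frac{1}{204}\right) = - \frac{253}{1970} - \frac{605}{34} = - \frac{300113}{16745}$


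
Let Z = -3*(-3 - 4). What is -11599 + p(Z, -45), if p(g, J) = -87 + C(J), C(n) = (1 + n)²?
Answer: -9750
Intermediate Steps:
Z = 21 (Z = -3*(-7) = 21)
p(g, J) = -87 + (1 + J)²
-11599 + p(Z, -45) = -11599 + (-87 + (1 - 45)²) = -11599 + (-87 + (-44)²) = -11599 + (-87 + 1936) = -11599 + 1849 = -9750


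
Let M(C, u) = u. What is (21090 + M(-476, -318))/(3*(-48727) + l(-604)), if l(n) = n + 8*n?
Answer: -6924/50539 ≈ -0.13700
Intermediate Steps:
l(n) = 9*n
(21090 + M(-476, -318))/(3*(-48727) + l(-604)) = (21090 - 318)/(3*(-48727) + 9*(-604)) = 20772/(-146181 - 5436) = 20772/(-151617) = 20772*(-1/151617) = -6924/50539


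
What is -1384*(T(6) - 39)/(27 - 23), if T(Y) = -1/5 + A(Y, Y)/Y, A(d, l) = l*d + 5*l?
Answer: 48786/5 ≈ 9757.2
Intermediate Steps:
A(d, l) = 5*l + d*l (A(d, l) = d*l + 5*l = 5*l + d*l)
T(Y) = 24/5 + Y (T(Y) = -1/5 + (Y*(5 + Y))/Y = -1*⅕ + (5 + Y) = -⅕ + (5 + Y) = 24/5 + Y)
-1384*(T(6) - 39)/(27 - 23) = -1384*((24/5 + 6) - 39)/(27 - 23) = -1384/(4/(54/5 - 39)) = -1384/(4/(-141/5)) = -1384/(4*(-5/141)) = -1384/(-20/141) = -1384*(-141/20) = 48786/5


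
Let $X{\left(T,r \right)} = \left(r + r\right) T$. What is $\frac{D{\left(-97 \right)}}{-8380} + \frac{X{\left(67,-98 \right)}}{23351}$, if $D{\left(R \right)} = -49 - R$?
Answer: $- \frac{27791752}{48920345} \approx -0.5681$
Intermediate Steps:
$X{\left(T,r \right)} = 2 T r$ ($X{\left(T,r \right)} = 2 r T = 2 T r$)
$\frac{D{\left(-97 \right)}}{-8380} + \frac{X{\left(67,-98 \right)}}{23351} = \frac{-49 - -97}{-8380} + \frac{2 \cdot 67 \left(-98\right)}{23351} = \left(-49 + 97\right) \left(- \frac{1}{8380}\right) - \frac{13132}{23351} = 48 \left(- \frac{1}{8380}\right) - \frac{13132}{23351} = - \frac{12}{2095} - \frac{13132}{23351} = - \frac{27791752}{48920345}$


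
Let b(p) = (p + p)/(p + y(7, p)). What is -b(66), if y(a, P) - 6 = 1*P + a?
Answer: -132/145 ≈ -0.91035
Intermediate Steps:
y(a, P) = 6 + P + a (y(a, P) = 6 + (1*P + a) = 6 + (P + a) = 6 + P + a)
b(p) = 2*p/(13 + 2*p) (b(p) = (p + p)/(p + (6 + p + 7)) = (2*p)/(p + (13 + p)) = (2*p)/(13 + 2*p) = 2*p/(13 + 2*p))
-b(66) = -2*66/(13 + 2*66) = -2*66/(13 + 132) = -2*66/145 = -1*132/145 = -132/145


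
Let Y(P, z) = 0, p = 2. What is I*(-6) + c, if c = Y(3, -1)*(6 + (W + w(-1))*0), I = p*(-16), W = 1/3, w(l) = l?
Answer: 192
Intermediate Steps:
W = ⅓ ≈ 0.33333
I = -32 (I = 2*(-16) = -32)
c = 0 (c = 0*(6 + (⅓ - 1)*0) = 0*(6 - ⅔*0) = 0*(6 + 0) = 0*6 = 0)
I*(-6) + c = -32*(-6) + 0 = 192 + 0 = 192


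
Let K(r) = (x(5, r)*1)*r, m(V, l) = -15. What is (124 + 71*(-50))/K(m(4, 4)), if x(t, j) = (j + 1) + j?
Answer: -1142/145 ≈ -7.8759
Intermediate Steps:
x(t, j) = 1 + 2*j (x(t, j) = (1 + j) + j = 1 + 2*j)
K(r) = r*(1 + 2*r) (K(r) = ((1 + 2*r)*1)*r = (1 + 2*r)*r = r*(1 + 2*r))
(124 + 71*(-50))/K(m(4, 4)) = (124 + 71*(-50))/((-15*(1 + 2*(-15)))) = (124 - 3550)/((-15*(1 - 30))) = -3426/((-15*(-29))) = -3426/435 = -3426*1/435 = -1142/145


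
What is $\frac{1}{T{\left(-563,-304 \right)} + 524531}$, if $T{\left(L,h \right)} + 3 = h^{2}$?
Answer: $\frac{1}{616944} \approx 1.6209 \cdot 10^{-6}$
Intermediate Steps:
$T{\left(L,h \right)} = -3 + h^{2}$
$\frac{1}{T{\left(-563,-304 \right)} + 524531} = \frac{1}{\left(-3 + \left(-304\right)^{2}\right) + 524531} = \frac{1}{\left(-3 + 92416\right) + 524531} = \frac{1}{92413 + 524531} = \frac{1}{616944}$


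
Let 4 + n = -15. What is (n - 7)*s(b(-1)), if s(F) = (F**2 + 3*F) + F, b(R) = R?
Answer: 78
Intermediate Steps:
n = -19 (n = -4 - 15 = -19)
s(F) = F**2 + 4*F
(n - 7)*s(b(-1)) = (-19 - 7)*(-(4 - 1)) = -(-26)*3 = -26*(-3) = 78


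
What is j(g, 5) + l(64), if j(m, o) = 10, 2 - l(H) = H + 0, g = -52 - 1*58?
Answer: -52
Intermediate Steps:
g = -110 (g = -52 - 58 = -110)
l(H) = 2 - H (l(H) = 2 - (H + 0) = 2 - H)
j(g, 5) + l(64) = 10 + (2 - 1*64) = 10 + (2 - 64) = 10 - 62 = -52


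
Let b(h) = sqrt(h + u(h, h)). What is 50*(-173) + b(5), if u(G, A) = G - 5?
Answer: -8650 + sqrt(5) ≈ -8647.8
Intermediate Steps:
u(G, A) = -5 + G
b(h) = sqrt(-5 + 2*h) (b(h) = sqrt(h + (-5 + h)) = sqrt(-5 + 2*h))
50*(-173) + b(5) = 50*(-173) + sqrt(-5 + 2*5) = -8650 + sqrt(-5 + 10) = -8650 + sqrt(5)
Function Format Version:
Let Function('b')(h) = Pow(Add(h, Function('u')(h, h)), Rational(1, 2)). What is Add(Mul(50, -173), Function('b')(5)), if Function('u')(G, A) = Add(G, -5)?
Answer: Add(-8650, Pow(5, Rational(1, 2))) ≈ -8647.8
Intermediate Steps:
Function('u')(G, A) = Add(-5, G)
Function('b')(h) = Pow(Add(-5, Mul(2, h)), Rational(1, 2)) (Function('b')(h) = Pow(Add(h, Add(-5, h)), Rational(1, 2)) = Pow(Add(-5, Mul(2, h)), Rational(1, 2)))
Add(Mul(50, -173), Function('b')(5)) = Add(Mul(50, -173), Pow(Add(-5, Mul(2, 5)), Rational(1, 2))) = Add(-8650, Pow(Add(-5, 10), Rational(1, 2))) = Add(-8650, Pow(5, Rational(1, 2)))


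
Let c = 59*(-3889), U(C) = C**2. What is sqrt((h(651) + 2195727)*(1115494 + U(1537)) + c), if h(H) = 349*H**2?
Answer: sqrt(522035151686737) ≈ 2.2848e+7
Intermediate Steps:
c = -229451
sqrt((h(651) + 2195727)*(1115494 + U(1537)) + c) = sqrt((349*651**2 + 2195727)*(1115494 + 1537**2) - 229451) = sqrt((349*423801 + 2195727)*(1115494 + 2362369) - 229451) = sqrt((147906549 + 2195727)*3477863 - 229451) = sqrt(150102276*3477863 - 229451) = sqrt(522035151916188 - 229451) = sqrt(522035151686737)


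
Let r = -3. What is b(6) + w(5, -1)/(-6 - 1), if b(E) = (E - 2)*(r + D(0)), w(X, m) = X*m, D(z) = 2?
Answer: -23/7 ≈ -3.2857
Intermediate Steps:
b(E) = 2 - E (b(E) = (E - 2)*(-3 + 2) = (-2 + E)*(-1) = 2 - E)
b(6) + w(5, -1)/(-6 - 1) = (2 - 1*6) + (5*(-1))/(-6 - 1) = (2 - 6) - 5/(-7) = -4 - 5*(-1/7) = -4 + 5/7 = -23/7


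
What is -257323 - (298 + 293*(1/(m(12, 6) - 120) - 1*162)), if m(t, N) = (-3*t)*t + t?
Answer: -113483407/540 ≈ -2.1015e+5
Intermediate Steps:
m(t, N) = t - 3*t² (m(t, N) = -3*t² + t = t - 3*t²)
-257323 - (298 + 293*(1/(m(12, 6) - 120) - 1*162)) = -257323 - (298 + 293*(1/(12*(1 - 3*12) - 120) - 1*162)) = -257323 - (298 + 293*(1/(12*(1 - 36) - 120) - 162)) = -257323 - (298 + 293*(1/(12*(-35) - 120) - 162)) = -257323 - (298 + 293*(1/(-420 - 120) - 162)) = -257323 - (298 + 293*(1/(-540) - 162)) = -257323 - (298 + 293*(-1/540 - 162)) = -257323 - (298 + 293*(-87481/540)) = -257323 - (298 - 25631933/540) = -257323 - 1*(-25471013/540) = -257323 + 25471013/540 = -113483407/540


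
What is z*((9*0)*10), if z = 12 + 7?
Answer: 0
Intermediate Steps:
z = 19
z*((9*0)*10) = 19*((9*0)*10) = 19*(0*10) = 19*0 = 0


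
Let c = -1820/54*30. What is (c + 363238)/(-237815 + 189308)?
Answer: -3260042/436563 ≈ -7.4675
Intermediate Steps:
c = -9100/9 (c = -1820/54*30 = -35*26/27*30 = -910/27*30 = -9100/9 ≈ -1011.1)
(c + 363238)/(-237815 + 189308) = (-9100/9 + 363238)/(-237815 + 189308) = (3260042/9)/(-48507) = (3260042/9)*(-1/48507) = -3260042/436563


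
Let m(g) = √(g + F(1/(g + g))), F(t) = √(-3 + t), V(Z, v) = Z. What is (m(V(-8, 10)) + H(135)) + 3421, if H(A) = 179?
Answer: 3600 + √(-32 + 7*I)/2 ≈ 3600.3 + 2.8451*I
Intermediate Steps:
m(g) = √(g + √(-3 + 1/(2*g))) (m(g) = √(g + √(-3 + 1/(g + g))) = √(g + √(-3 + 1/(2*g))))
(m(V(-8, 10)) + H(135)) + 3421 = (√(4*(-8) + 2*√2*√(-6 + 1/(-8)))/2 + 179) + 3421 = (√(-32 + 2*√2*√(-6 - ⅛))/2 + 179) + 3421 = (√(-32 + 2*√2*√(-49/8))/2 + 179) + 3421 = (√(-32 + 2*√2*(7*I*√2/4))/2 + 179) + 3421 = (√(-32 + 7*I)/2 + 179) + 3421 = (179 + √(-32 + 7*I)/2) + 3421 = 3600 + √(-32 + 7*I)/2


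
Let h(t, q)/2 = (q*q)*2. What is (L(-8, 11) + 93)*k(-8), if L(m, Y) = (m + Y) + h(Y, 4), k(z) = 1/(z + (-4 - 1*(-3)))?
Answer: -160/9 ≈ -17.778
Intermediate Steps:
k(z) = 1/(-1 + z) (k(z) = 1/(z + (-4 + 3)) = 1/(z - 1) = 1/(-1 + z))
h(t, q) = 4*q² (h(t, q) = 2*((q*q)*2) = 2*(q²*2) = 2*(2*q²) = 4*q²)
L(m, Y) = 64 + Y + m (L(m, Y) = (m + Y) + 4*4² = (Y + m) + 4*16 = (Y + m) + 64 = 64 + Y + m)
(L(-8, 11) + 93)*k(-8) = ((64 + 11 - 8) + 93)/(-1 - 8) = (67 + 93)/(-9) = 160*(-⅑) = -160/9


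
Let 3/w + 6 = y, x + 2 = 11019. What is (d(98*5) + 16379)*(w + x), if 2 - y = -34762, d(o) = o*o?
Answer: 10912579835759/3862 ≈ 2.8256e+9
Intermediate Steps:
d(o) = o²
x = 11017 (x = -2 + 11019 = 11017)
y = 34764 (y = 2 - 1*(-34762) = 2 + 34762 = 34764)
w = 1/11586 (w = 3/(-6 + 34764) = 3/34758 = 3*(1/34758) = 1/11586 ≈ 8.6311e-5)
(d(98*5) + 16379)*(w + x) = ((98*5)² + 16379)*(1/11586 + 11017) = (490² + 16379)*(127642963/11586) = (240100 + 16379)*(127642963/11586) = 256479*(127642963/11586) = 10912579835759/3862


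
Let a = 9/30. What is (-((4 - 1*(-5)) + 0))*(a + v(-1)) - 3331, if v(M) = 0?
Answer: -33337/10 ≈ -3333.7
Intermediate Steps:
a = 3/10 (a = 9*(1/30) = 3/10 ≈ 0.30000)
(-((4 - 1*(-5)) + 0))*(a + v(-1)) - 3331 = (-((4 - 1*(-5)) + 0))*(3/10 + 0) - 3331 = -((4 + 5) + 0)*(3/10) - 3331 = -(9 + 0)*(3/10) - 3331 = -1*9*(3/10) - 3331 = -9*3/10 - 3331 = -27/10 - 3331 = -33337/10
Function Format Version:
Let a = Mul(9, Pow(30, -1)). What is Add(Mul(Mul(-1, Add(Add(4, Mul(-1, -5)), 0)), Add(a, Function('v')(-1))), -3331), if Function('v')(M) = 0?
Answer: Rational(-33337, 10) ≈ -3333.7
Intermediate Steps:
a = Rational(3, 10) (a = Mul(9, Rational(1, 30)) = Rational(3, 10) ≈ 0.30000)
Add(Mul(Mul(-1, Add(Add(4, Mul(-1, -5)), 0)), Add(a, Function('v')(-1))), -3331) = Add(Mul(Mul(-1, Add(Add(4, Mul(-1, -5)), 0)), Add(Rational(3, 10), 0)), -3331) = Add(Mul(Mul(-1, Add(Add(4, 5), 0)), Rational(3, 10)), -3331) = Add(Mul(Mul(-1, Add(9, 0)), Rational(3, 10)), -3331) = Add(Mul(Mul(-1, 9), Rational(3, 10)), -3331) = Add(Mul(-9, Rational(3, 10)), -3331) = Add(Rational(-27, 10), -3331) = Rational(-33337, 10)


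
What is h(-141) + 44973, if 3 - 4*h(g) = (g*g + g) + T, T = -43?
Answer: 80099/2 ≈ 40050.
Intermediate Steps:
h(g) = 23/2 - g/4 - g²/4 (h(g) = ¾ - ((g*g + g) - 43)/4 = ¾ - ((g² + g) - 43)/4 = ¾ - ((g + g²) - 43)/4 = ¾ - (-43 + g + g²)/4 = ¾ + (43/4 - g/4 - g²/4) = 23/2 - g/4 - g²/4)
h(-141) + 44973 = (23/2 - ¼*(-141) - ¼*(-141)²) + 44973 = (23/2 + 141/4 - ¼*19881) + 44973 = (23/2 + 141/4 - 19881/4) + 44973 = -9847/2 + 44973 = 80099/2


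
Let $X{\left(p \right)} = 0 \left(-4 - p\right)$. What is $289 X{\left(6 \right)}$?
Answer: $0$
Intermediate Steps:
$X{\left(p \right)} = 0$
$289 X{\left(6 \right)} = 289 \cdot 0 = 0$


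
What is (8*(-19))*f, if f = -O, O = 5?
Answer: 760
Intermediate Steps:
f = -5 (f = -1*5 = -5)
(8*(-19))*f = (8*(-19))*(-5) = -152*(-5) = 760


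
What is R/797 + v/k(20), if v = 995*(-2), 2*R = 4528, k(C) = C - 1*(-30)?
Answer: -147283/3985 ≈ -36.959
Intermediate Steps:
k(C) = 30 + C (k(C) = C + 30 = 30 + C)
R = 2264 (R = (1/2)*4528 = 2264)
v = -1990
R/797 + v/k(20) = 2264/797 - 1990/(30 + 20) = 2264*(1/797) - 1990/50 = 2264/797 - 1990*1/50 = 2264/797 - 199/5 = -147283/3985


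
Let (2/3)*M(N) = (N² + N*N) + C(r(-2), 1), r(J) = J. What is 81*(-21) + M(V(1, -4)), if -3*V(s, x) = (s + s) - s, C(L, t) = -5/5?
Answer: -10213/6 ≈ -1702.2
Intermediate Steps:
C(L, t) = -1 (C(L, t) = -5*⅕ = -1)
V(s, x) = -s/3 (V(s, x) = -((s + s) - s)/3 = -(2*s - s)/3 = -s/3)
M(N) = -3/2 + 3*N² (M(N) = 3*((N² + N*N) - 1)/2 = 3*((N² + N²) - 1)/2 = 3*(2*N² - 1)/2 = 3*(-1 + 2*N²)/2 = -3/2 + 3*N²)
81*(-21) + M(V(1, -4)) = 81*(-21) + (-3/2 + 3*(-⅓*1)²) = -1701 + (-3/2 + 3*(-⅓)²) = -1701 + (-3/2 + 3*(⅑)) = -1701 + (-3/2 + ⅓) = -1701 - 7/6 = -10213/6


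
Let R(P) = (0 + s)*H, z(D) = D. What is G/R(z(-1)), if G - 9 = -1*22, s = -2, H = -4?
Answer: -13/8 ≈ -1.6250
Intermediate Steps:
G = -13 (G = 9 - 1*22 = 9 - 22 = -13)
R(P) = 8 (R(P) = (0 - 2)*(-4) = -2*(-4) = 8)
G/R(z(-1)) = -13/8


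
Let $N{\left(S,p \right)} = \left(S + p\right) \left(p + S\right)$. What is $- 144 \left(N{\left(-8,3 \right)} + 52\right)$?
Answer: $-11088$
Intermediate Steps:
$N{\left(S,p \right)} = \left(S + p\right)^{2}$ ($N{\left(S,p \right)} = \left(S + p\right) \left(S + p\right) = \left(S + p\right)^{2}$)
$- 144 \left(N{\left(-8,3 \right)} + 52\right) = - 144 \left(\left(-8 + 3\right)^{2} + 52\right) = - 144 \left(\left(-5\right)^{2} + 52\right) = - 144 \left(25 + 52\right) = \left(-144\right) 77 = -11088$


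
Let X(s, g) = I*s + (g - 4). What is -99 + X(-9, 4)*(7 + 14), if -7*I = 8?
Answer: 117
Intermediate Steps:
I = -8/7 (I = -⅐*8 = -8/7 ≈ -1.1429)
X(s, g) = -4 + g - 8*s/7 (X(s, g) = -8*s/7 + (g - 4) = -8*s/7 + (-4 + g) = -4 + g - 8*s/7)
-99 + X(-9, 4)*(7 + 14) = -99 + (-4 + 4 - 8/7*(-9))*(7 + 14) = -99 + (-4 + 4 + 72/7)*21 = -99 + (72/7)*21 = -99 + 216 = 117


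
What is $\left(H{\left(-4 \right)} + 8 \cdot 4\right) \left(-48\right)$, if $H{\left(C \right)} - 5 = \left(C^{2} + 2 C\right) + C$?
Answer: $-1968$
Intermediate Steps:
$H{\left(C \right)} = 5 + C^{2} + 3 C$ ($H{\left(C \right)} = 5 + \left(\left(C^{2} + 2 C\right) + C\right) = 5 + \left(C^{2} + 3 C\right) = 5 + C^{2} + 3 C$)
$\left(H{\left(-4 \right)} + 8 \cdot 4\right) \left(-48\right) = \left(\left(5 + \left(-4\right)^{2} + 3 \left(-4\right)\right) + 8 \cdot 4\right) \left(-48\right) = \left(\left(5 + 16 - 12\right) + 32\right) \left(-48\right) = \left(9 + 32\right) \left(-48\right) = 41 \left(-48\right) = -1968$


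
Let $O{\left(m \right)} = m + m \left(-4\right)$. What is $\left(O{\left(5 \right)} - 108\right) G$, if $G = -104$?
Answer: $12792$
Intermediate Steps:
$O{\left(m \right)} = - 3 m$ ($O{\left(m \right)} = m - 4 m = - 3 m$)
$\left(O{\left(5 \right)} - 108\right) G = \left(\left(-3\right) 5 - 108\right) \left(-104\right) = \left(-15 - 108\right) \left(-104\right) = \left(-123\right) \left(-104\right) = 12792$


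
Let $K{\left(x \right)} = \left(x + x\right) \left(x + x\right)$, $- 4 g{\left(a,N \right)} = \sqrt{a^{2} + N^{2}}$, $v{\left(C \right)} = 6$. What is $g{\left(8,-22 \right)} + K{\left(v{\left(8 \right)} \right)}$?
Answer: $144 - \frac{\sqrt{137}}{2} \approx 138.15$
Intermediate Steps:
$g{\left(a,N \right)} = - \frac{\sqrt{N^{2} + a^{2}}}{4}$ ($g{\left(a,N \right)} = - \frac{\sqrt{a^{2} + N^{2}}}{4} = - \frac{\sqrt{N^{2} + a^{2}}}{4}$)
$K{\left(x \right)} = 4 x^{2}$ ($K{\left(x \right)} = 2 x 2 x = 4 x^{2}$)
$g{\left(8,-22 \right)} + K{\left(v{\left(8 \right)} \right)} = - \frac{\sqrt{\left(-22\right)^{2} + 8^{2}}}{4} + 4 \cdot 6^{2} = - \frac{\sqrt{484 + 64}}{4} + 4 \cdot 36 = - \frac{\sqrt{548}}{4} + 144 = - \frac{2 \sqrt{137}}{4} + 144 = - \frac{\sqrt{137}}{2} + 144 = 144 - \frac{\sqrt{137}}{2}$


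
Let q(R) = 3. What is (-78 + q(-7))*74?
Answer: -5550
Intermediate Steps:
(-78 + q(-7))*74 = (-78 + 3)*74 = -75*74 = -5550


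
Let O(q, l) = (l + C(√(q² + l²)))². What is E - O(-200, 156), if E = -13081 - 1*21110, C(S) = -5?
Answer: -56992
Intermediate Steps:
O(q, l) = (-5 + l)² (O(q, l) = (l - 5)² = (-5 + l)²)
E = -34191 (E = -13081 - 21110 = -34191)
E - O(-200, 156) = -34191 - (-5 + 156)² = -34191 - 1*151² = -34191 - 1*22801 = -34191 - 22801 = -56992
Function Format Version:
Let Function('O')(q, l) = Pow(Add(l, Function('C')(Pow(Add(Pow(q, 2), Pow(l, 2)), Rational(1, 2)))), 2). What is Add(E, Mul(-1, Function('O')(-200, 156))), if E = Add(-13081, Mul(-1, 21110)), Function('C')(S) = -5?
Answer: -56992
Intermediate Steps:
Function('O')(q, l) = Pow(Add(-5, l), 2) (Function('O')(q, l) = Pow(Add(l, -5), 2) = Pow(Add(-5, l), 2))
E = -34191 (E = Add(-13081, -21110) = -34191)
Add(E, Mul(-1, Function('O')(-200, 156))) = Add(-34191, Mul(-1, Pow(Add(-5, 156), 2))) = Add(-34191, Mul(-1, Pow(151, 2))) = Add(-34191, Mul(-1, 22801)) = Add(-34191, -22801) = -56992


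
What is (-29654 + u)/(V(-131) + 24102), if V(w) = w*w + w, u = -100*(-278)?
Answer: -927/20566 ≈ -0.045074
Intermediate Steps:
u = 27800
V(w) = w + w² (V(w) = w² + w = w + w²)
(-29654 + u)/(V(-131) + 24102) = (-29654 + 27800)/(-131*(1 - 131) + 24102) = -1854/(-131*(-130) + 24102) = -1854/(17030 + 24102) = -1854/41132 = -1854*1/41132 = -927/20566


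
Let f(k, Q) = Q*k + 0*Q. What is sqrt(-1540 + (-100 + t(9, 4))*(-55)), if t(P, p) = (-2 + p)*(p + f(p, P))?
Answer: 2*I*sqrt(110) ≈ 20.976*I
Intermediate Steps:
f(k, Q) = Q*k (f(k, Q) = Q*k + 0 = Q*k)
t(P, p) = (-2 + p)*(p + P*p)
sqrt(-1540 + (-100 + t(9, 4))*(-55)) = sqrt(-1540 + (-100 + 4*(-2 + 4 - 2*9 + 9*4))*(-55)) = sqrt(-1540 + (-100 + 4*(-2 + 4 - 18 + 36))*(-55)) = sqrt(-1540 + (-100 + 4*20)*(-55)) = sqrt(-1540 + (-100 + 80)*(-55)) = sqrt(-1540 - 20*(-55)) = sqrt(-1540 + 1100) = sqrt(-440) = 2*I*sqrt(110)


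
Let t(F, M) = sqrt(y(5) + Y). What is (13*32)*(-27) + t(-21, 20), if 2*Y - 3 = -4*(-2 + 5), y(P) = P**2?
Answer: -11232 + sqrt(82)/2 ≈ -11227.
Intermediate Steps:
Y = -9/2 (Y = 3/2 + (-4*(-2 + 5))/2 = 3/2 + (-4*3)/2 = 3/2 + (1/2)*(-12) = 3/2 - 6 = -9/2 ≈ -4.5000)
t(F, M) = sqrt(82)/2 (t(F, M) = sqrt(5**2 - 9/2) = sqrt(25 - 9/2) = sqrt(41/2) = sqrt(82)/2)
(13*32)*(-27) + t(-21, 20) = (13*32)*(-27) + sqrt(82)/2 = 416*(-27) + sqrt(82)/2 = -11232 + sqrt(82)/2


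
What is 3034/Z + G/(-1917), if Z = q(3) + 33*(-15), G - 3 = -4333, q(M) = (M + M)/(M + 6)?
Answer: -11027144/2842911 ≈ -3.8788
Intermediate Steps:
q(M) = 2*M/(6 + M) (q(M) = (2*M)/(6 + M) = 2*M/(6 + M))
G = -4330 (G = 3 - 4333 = -4330)
Z = -1483/3 (Z = 2*3/(6 + 3) + 33*(-15) = 2*3/9 - 495 = 2*3*(1/9) - 495 = 2/3 - 495 = -1483/3 ≈ -494.33)
3034/Z + G/(-1917) = 3034/(-1483/3) - 4330/(-1917) = 3034*(-3/1483) - 4330*(-1/1917) = -9102/1483 + 4330/1917 = -11027144/2842911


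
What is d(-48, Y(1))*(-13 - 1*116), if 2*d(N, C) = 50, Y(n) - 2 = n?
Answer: -3225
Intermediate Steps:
Y(n) = 2 + n
d(N, C) = 25 (d(N, C) = (1/2)*50 = 25)
d(-48, Y(1))*(-13 - 1*116) = 25*(-13 - 1*116) = 25*(-13 - 116) = 25*(-129) = -3225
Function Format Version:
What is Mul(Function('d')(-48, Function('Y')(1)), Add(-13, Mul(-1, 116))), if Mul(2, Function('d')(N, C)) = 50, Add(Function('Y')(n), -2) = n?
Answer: -3225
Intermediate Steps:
Function('Y')(n) = Add(2, n)
Function('d')(N, C) = 25 (Function('d')(N, C) = Mul(Rational(1, 2), 50) = 25)
Mul(Function('d')(-48, Function('Y')(1)), Add(-13, Mul(-1, 116))) = Mul(25, Add(-13, Mul(-1, 116))) = Mul(25, Add(-13, -116)) = Mul(25, -129) = -3225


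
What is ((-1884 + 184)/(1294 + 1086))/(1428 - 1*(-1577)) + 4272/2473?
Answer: 17969831/10403911 ≈ 1.7272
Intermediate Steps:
((-1884 + 184)/(1294 + 1086))/(1428 - 1*(-1577)) + 4272/2473 = (-1700/2380)/(1428 + 1577) + 4272*(1/2473) = -1700*1/2380/3005 + 4272/2473 = -5/7*1/3005 + 4272/2473 = -1/4207 + 4272/2473 = 17969831/10403911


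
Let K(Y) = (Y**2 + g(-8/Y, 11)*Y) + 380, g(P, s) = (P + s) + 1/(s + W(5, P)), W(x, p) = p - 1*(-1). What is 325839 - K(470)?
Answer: 139895751/1408 ≈ 99358.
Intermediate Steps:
W(x, p) = 1 + p (W(x, p) = p + 1 = 1 + p)
g(P, s) = P + s + 1/(1 + P + s) (g(P, s) = (P + s) + 1/(s + (1 + P)) = (P + s) + 1/(1 + P + s) = P + s + 1/(1 + P + s))
K(Y) = 380 + Y**2 + Y*(133 - 184/Y + 64/Y**2)/(12 - 8/Y) (K(Y) = (Y**2 + ((1 - 8/Y + 11 + (-8/Y)**2 + 11**2 + 2*(-8/Y)*11)/(1 - 8/Y + 11))*Y) + 380 = (Y**2 + ((1 - 8/Y + 11 + 64/Y**2 + 121 - 176/Y)/(12 - 8/Y))*Y) + 380 = (Y**2 + ((133 - 184/Y + 64/Y**2)/(12 - 8/Y))*Y) + 380 = (Y**2 + Y*(133 - 184/Y + 64/Y**2)/(12 - 8/Y)) + 380 = 380 + Y**2 + Y*(133 - 184/Y + 64/Y**2)/(12 - 8/Y))
325839 - K(470) = 325839 - (-2976 + 12*470**3 + 125*470**2 + 4376*470)/(4*(-2 + 3*470)) = 325839 - (-2976 + 12*103823000 + 125*220900 + 2056720)/(4*(-2 + 1410)) = 325839 - (-2976 + 1245876000 + 27612500 + 2056720)/(4*1408) = 325839 - 1275542244/(4*1408) = 325839 - 1*318885561/1408 = 325839 - 318885561/1408 = 139895751/1408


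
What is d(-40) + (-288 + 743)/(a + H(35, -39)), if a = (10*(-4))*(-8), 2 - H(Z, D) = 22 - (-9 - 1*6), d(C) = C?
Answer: -2189/57 ≈ -38.404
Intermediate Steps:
H(Z, D) = -35 (H(Z, D) = 2 - (22 - (-9 - 1*6)) = 2 - (22 - (-9 - 6)) = 2 - (22 - 1*(-15)) = 2 - (22 + 15) = 2 - 1*37 = 2 - 37 = -35)
a = 320 (a = -40*(-8) = 320)
d(-40) + (-288 + 743)/(a + H(35, -39)) = -40 + (-288 + 743)/(320 - 35) = -40 + 455/285 = -40 + 455*(1/285) = -40 + 91/57 = -2189/57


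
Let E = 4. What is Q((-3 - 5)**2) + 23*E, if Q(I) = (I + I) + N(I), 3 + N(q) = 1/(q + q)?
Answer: 27777/128 ≈ 217.01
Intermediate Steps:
N(q) = -3 + 1/(2*q) (N(q) = -3 + 1/(q + q) = -3 + 1/(2*q))
Q(I) = -3 + 1/(2*I) + 2*I (Q(I) = (I + I) + (-3 + 1/(2*I)) = 2*I + (-3 + 1/(2*I)) = -3 + 1/(2*I) + 2*I)
Q((-3 - 5)**2) + 23*E = (-3 + 1/(2*((-3 - 5)**2)) + 2*(-3 - 5)**2) + 23*4 = (-3 + 1/(2*((-8)**2)) + 2*(-8)**2) + 92 = (-3 + (1/2)/64 + 2*64) + 92 = (-3 + (1/2)*(1/64) + 128) + 92 = (-3 + 1/128 + 128) + 92 = 16001/128 + 92 = 27777/128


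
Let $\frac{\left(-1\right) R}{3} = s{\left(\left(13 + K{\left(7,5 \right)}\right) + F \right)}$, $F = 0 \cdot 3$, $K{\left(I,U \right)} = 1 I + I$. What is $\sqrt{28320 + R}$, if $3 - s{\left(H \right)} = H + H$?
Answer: $\sqrt{28473} \approx 168.74$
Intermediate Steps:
$K{\left(I,U \right)} = 2 I$ ($K{\left(I,U \right)} = I + I = 2 I$)
$F = 0$
$s{\left(H \right)} = 3 - 2 H$ ($s{\left(H \right)} = 3 - \left(H + H\right) = 3 - 2 H$)
$R = 153$ ($R = - 3 \left(3 - 2 \left(\left(13 + 2 \cdot 7\right) + 0\right)\right) = - 3 \left(3 - 2 \left(\left(13 + 14\right) + 0\right)\right) = - 3 \left(3 - 2 \left(27 + 0\right)\right) = - 3 \left(3 - 54\right) = \left(-3\right) \left(-51\right) = 153$)
$\sqrt{28320 + R} = \sqrt{28320 + 153} = \sqrt{28473}$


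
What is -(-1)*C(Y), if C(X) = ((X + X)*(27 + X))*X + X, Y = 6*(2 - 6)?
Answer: 3432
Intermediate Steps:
Y = -24 (Y = 6*(-4) = -24)
C(X) = X + 2*X²*(27 + X) (C(X) = ((2*X)*(27 + X))*X + X = (2*X*(27 + X))*X + X = 2*X²*(27 + X) + X = X + 2*X²*(27 + X))
-(-1)*C(Y) = -(-1)*(-24*(1 + 2*(-24)² + 54*(-24))) = -(-1)*(-24*(1 + 2*576 - 1296)) = -(-1)*(-24*(1 + 1152 - 1296)) = -(-1)*(-24*(-143)) = -(-1)*3432 = -1*(-3432) = 3432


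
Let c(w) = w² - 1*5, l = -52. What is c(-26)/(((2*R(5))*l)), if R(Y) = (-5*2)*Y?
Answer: 671/5200 ≈ 0.12904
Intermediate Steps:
R(Y) = -10*Y
c(w) = -5 + w² (c(w) = w² - 5 = -5 + w²)
c(-26)/(((2*R(5))*l)) = (-5 + (-26)²)/(((2*(-10*5))*(-52))) = (-5 + 676)/(((2*(-50))*(-52))) = 671/((-100*(-52))) = 671/5200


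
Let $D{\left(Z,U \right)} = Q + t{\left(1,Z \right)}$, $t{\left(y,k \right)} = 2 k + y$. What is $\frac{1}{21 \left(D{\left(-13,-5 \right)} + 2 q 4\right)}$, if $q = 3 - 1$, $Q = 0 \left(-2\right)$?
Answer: $- \frac{1}{189} \approx -0.005291$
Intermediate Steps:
$t{\left(y,k \right)} = y + 2 k$
$Q = 0$
$q = 2$ ($q = 3 - 1 = 2$)
$D{\left(Z,U \right)} = 1 + 2 Z$ ($D{\left(Z,U \right)} = 0 + \left(1 + 2 Z\right) = 1 + 2 Z$)
$\frac{1}{21 \left(D{\left(-13,-5 \right)} + 2 q 4\right)} = \frac{1}{21 \left(\left(1 + 2 \left(-13\right)\right) + 2 \cdot 2 \cdot 4\right)} = \frac{1}{21 \left(\left(1 - 26\right) + 4 \cdot 4\right)} = \frac{1}{21 \left(-25 + 16\right)} = \frac{1}{21 \left(-9\right)} = \frac{1}{-189} = - \frac{1}{189}$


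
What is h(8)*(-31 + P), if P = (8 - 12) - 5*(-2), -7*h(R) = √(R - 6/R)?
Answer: 25*√29/14 ≈ 9.6164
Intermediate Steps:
h(R) = -√(R - 6/R)/7
P = 6 (P = -4 + 10 = 6)
h(8)*(-31 + P) = (-√(8 - 6/8)/7)*(-31 + 6) = -√(8 - 6*⅛)/7*(-25) = -√(8 - ¾)/7*(-25) = -√29/14*(-25) = 25*√29/14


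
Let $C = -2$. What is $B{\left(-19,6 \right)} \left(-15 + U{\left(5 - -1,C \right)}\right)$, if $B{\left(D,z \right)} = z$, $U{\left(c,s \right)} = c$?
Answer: $-54$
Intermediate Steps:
$B{\left(-19,6 \right)} \left(-15 + U{\left(5 - -1,C \right)}\right) = 6 \left(-15 + \left(5 - -1\right)\right) = 6 \left(-15 + \left(5 + 1\right)\right) = 6 \left(-15 + 6\right) = 6 \left(-9\right) = -54$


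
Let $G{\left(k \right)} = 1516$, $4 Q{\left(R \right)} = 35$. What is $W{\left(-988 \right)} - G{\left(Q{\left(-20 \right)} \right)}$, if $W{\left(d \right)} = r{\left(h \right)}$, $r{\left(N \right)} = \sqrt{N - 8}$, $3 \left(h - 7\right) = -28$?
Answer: $-1516 + \frac{i \sqrt{93}}{3} \approx -1516.0 + 3.2146 i$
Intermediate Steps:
$h = - \frac{7}{3}$ ($h = 7 + \frac{1}{3} \left(-28\right) = 7 - \frac{28}{3} = - \frac{7}{3} \approx -2.3333$)
$Q{\left(R \right)} = \frac{35}{4}$ ($Q{\left(R \right)} = \frac{1}{4} \cdot 35 = \frac{35}{4}$)
$r{\left(N \right)} = \sqrt{-8 + N}$
$W{\left(d \right)} = \frac{i \sqrt{93}}{3}$ ($W{\left(d \right)} = \sqrt{-8 - \frac{7}{3}} = \sqrt{- \frac{31}{3}} = \frac{i \sqrt{93}}{3}$)
$W{\left(-988 \right)} - G{\left(Q{\left(-20 \right)} \right)} = \frac{i \sqrt{93}}{3} - 1516 = -1516 + \frac{i \sqrt{93}}{3}$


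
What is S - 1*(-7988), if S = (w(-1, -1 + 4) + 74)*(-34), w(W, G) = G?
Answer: 5370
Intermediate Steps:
S = -2618 (S = ((-1 + 4) + 74)*(-34) = (3 + 74)*(-34) = 77*(-34) = -2618)
S - 1*(-7988) = -2618 - 1*(-7988) = -2618 + 7988 = 5370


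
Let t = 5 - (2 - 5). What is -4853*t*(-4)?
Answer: 155296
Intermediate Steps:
t = 8 (t = 5 - 1*(-3) = 5 + 3 = 8)
-4853*t*(-4) = -38824*(-4) = -4853*(-32) = 155296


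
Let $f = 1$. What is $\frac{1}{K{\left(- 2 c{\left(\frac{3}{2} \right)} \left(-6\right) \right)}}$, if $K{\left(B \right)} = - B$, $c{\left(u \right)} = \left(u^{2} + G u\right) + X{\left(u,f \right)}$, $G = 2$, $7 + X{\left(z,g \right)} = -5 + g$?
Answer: $\frac{1}{69} \approx 0.014493$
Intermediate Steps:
$X{\left(z,g \right)} = -12 + g$ ($X{\left(z,g \right)} = -7 + \left(-5 + g\right) = -12 + g$)
$c{\left(u \right)} = -11 + u^{2} + 2 u$ ($c{\left(u \right)} = \left(u^{2} + 2 u\right) + \left(-12 + 1\right) = \left(u^{2} + 2 u\right) - 11 = -11 + u^{2} + 2 u$)
$\frac{1}{K{\left(- 2 c{\left(\frac{3}{2} \right)} \left(-6\right) \right)}} = \frac{1}{\left(-1\right) - 2 \left(-11 + \left(\frac{3}{2}\right)^{2} + 2 \cdot \frac{3}{2}\right) \left(-6\right)} = \frac{1}{\left(-1\right) - 2 \left(-11 + \frac{9}{4} + 3\right) \left(-6\right)} = \frac{1}{\left(-1\right) \left(-2\right) \left(- \frac{23}{4}\right) \left(-6\right)} = \frac{1}{\left(-1\right) \frac{23}{2} \left(-6\right)} = \frac{1}{\left(-1\right) \left(-69\right)} = \frac{1}{69}$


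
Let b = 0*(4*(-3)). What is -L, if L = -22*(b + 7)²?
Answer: 1078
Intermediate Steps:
b = 0 (b = 0*(-12) = 0)
L = -1078 (L = -22*(0 + 7)² = -22*7² = -22*49 = -1078)
-L = -1*(-1078) = 1078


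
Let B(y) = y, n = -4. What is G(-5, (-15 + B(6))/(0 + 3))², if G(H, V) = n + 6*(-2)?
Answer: 256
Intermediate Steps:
G(H, V) = -16 (G(H, V) = -4 + 6*(-2) = -4 - 12 = -16)
G(-5, (-15 + B(6))/(0 + 3))² = (-16)² = 256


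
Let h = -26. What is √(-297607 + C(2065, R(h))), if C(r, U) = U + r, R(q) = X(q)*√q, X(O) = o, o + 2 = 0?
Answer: √(-295542 - 2*I*√26) ≈ 0.009 - 543.64*I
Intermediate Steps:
o = -2 (o = -2 + 0 = -2)
X(O) = -2
R(q) = -2*√q
√(-297607 + C(2065, R(h))) = √(-297607 + (-2*I*√26 + 2065)) = √(-297607 + (2065 - 2*I*√26)) = √(-295542 - 2*I*√26)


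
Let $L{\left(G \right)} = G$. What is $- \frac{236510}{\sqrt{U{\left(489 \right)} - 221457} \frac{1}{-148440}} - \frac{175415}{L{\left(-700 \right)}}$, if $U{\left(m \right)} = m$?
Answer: $\frac{35083}{140} - \frac{2925628700 i \sqrt{682}}{1023} \approx 250.59 - 7.4685 \cdot 10^{7} i$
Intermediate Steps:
$- \frac{236510}{\sqrt{U{\left(489 \right)} - 221457} \frac{1}{-148440}} - \frac{175415}{L{\left(-700 \right)}} = - \frac{236510}{\sqrt{489 - 221457} \frac{1}{-148440}} - \frac{175415}{-700} = - \frac{236510}{\sqrt{489 - 221457} \left(- \frac{1}{148440}\right)} - - \frac{35083}{140} = - \frac{236510}{\sqrt{489 - 221457} \left(- \frac{1}{148440}\right)} + \frac{35083}{140} = - \frac{236510}{\sqrt{-220968} \left(- \frac{1}{148440}\right)} + \frac{35083}{140} = - \frac{236510}{18 i \sqrt{682} \left(- \frac{1}{148440}\right)} + \frac{35083}{140} = - \frac{236510}{\left(- \frac{3}{24740}\right) i \sqrt{682}} + \frac{35083}{140} = - 236510 \frac{12370 i \sqrt{682}}{1023} + \frac{35083}{140} = - \frac{2925628700 i \sqrt{682}}{1023} + \frac{35083}{140} = \frac{35083}{140} - \frac{2925628700 i \sqrt{682}}{1023}$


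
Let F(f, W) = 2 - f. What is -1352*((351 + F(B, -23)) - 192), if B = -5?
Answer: -224432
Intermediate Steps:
-1352*((351 + F(B, -23)) - 192) = -1352*((351 + (2 - 1*(-5))) - 192) = -1352*((351 + (2 + 5)) - 192) = -1352*((351 + 7) - 192) = -1352*(358 - 192) = -1352*166 = -224432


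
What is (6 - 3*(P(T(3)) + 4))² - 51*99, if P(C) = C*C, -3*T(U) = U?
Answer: -4968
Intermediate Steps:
T(U) = -U/3
P(C) = C²
(6 - 3*(P(T(3)) + 4))² - 51*99 = (6 - 3*((-⅓*3)² + 4))² - 51*99 = (6 - 3*((-1)² + 4))² - 5049 = (6 - 3*(1 + 4))² - 5049 = (6 - 3*5)² - 5049 = (6 - 15)² - 5049 = (-9)² - 5049 = 81 - 5049 = -4968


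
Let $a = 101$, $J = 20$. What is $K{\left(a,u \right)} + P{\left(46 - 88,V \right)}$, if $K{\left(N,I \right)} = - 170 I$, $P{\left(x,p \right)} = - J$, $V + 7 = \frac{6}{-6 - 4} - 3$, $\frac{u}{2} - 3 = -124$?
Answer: $41120$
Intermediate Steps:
$u = -242$ ($u = 6 + 2 \left(-124\right) = 6 - 248 = -242$)
$V = - \frac{53}{5}$ ($V = -7 - \left(3 - \frac{6}{-6 - 4}\right) = -7 - \left(3 - \frac{6}{-10}\right) = -7 + \left(6 \left(- \frac{1}{10}\right) - 3\right) = -7 - \frac{18}{5} = - \frac{53}{5} \approx -10.6$)
$P{\left(x,p \right)} = -20$ ($P{\left(x,p \right)} = \left(-1\right) 20 = -20$)
$K{\left(a,u \right)} + P{\left(46 - 88,V \right)} = \left(-170\right) \left(-242\right) - 20 = 41140 - 20 = 41120$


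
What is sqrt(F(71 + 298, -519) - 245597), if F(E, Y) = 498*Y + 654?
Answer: I*sqrt(503405) ≈ 709.51*I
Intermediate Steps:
F(E, Y) = 654 + 498*Y
sqrt(F(71 + 298, -519) - 245597) = sqrt((654 + 498*(-519)) - 245597) = sqrt((654 - 258462) - 245597) = sqrt(-257808 - 245597) = sqrt(-503405) = I*sqrt(503405)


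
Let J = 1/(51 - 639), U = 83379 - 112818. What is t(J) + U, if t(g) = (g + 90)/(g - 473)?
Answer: -8187774794/278125 ≈ -29439.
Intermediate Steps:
U = -29439
J = -1/588 (J = 1/(-588) = -1/588 ≈ -0.0017007)
t(g) = (90 + g)/(-473 + g)
t(J) + U = (90 - 1/588)/(-473 - 1/588) - 29439 = (52919/588)/(-278125/588) - 29439 = -588/278125*52919/588 - 29439 = -52919/278125 - 29439 = -8187774794/278125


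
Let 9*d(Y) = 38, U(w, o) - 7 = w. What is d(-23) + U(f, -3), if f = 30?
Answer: 371/9 ≈ 41.222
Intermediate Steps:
U(w, o) = 7 + w
d(Y) = 38/9 (d(Y) = (⅑)*38 = 38/9)
d(-23) + U(f, -3) = 38/9 + (7 + 30) = 38/9 + 37 = 371/9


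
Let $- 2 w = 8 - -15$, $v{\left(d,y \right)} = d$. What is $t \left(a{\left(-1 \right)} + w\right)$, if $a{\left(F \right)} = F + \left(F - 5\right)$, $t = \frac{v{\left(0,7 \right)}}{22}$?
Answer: $0$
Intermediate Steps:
$w = - \frac{23}{2}$ ($w = - \frac{8 - -15}{2} = - \frac{8 + 15}{2} = \left(- \frac{1}{2}\right) 23 = - \frac{23}{2} \approx -11.5$)
$t = 0$ ($t = \frac{0}{22} = 0 \cdot \frac{1}{22} = 0$)
$a{\left(F \right)} = -5 + 2 F$ ($a{\left(F \right)} = F + \left(-5 + F\right) = -5 + 2 F$)
$t \left(a{\left(-1 \right)} + w\right) = 0 \left(\left(-5 + 2 \left(-1\right)\right) - \frac{23}{2}\right) = 0 \left(\left(-5 - 2\right) - \frac{23}{2}\right) = 0 \left(-7 - \frac{23}{2}\right) = 0 \left(- \frac{37}{2}\right) = 0$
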